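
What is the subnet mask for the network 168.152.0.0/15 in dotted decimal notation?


/15 means 15 network bits, 17 host bits
Binary: 11111111111111100000000000000000
Mask: 255.254.0.0


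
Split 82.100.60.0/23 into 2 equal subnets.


New prefix = 23 + 1 = 24
Each subnet has 256 addresses
  82.100.60.0/24
  82.100.61.0/24
Subnets: 82.100.60.0/24, 82.100.61.0/24


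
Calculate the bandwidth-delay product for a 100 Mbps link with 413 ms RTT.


BDP = bandwidth * RTT
= 100 Mbps * 413 ms
= 100 * 1e6 * 413 / 1000 bits
= 41300000 bits
= 5162500 bytes
= 5041.5039 KB
BDP = 41300000 bits (5162500 bytes)


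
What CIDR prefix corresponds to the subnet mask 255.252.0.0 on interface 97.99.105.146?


Binary: 11111111.11111100.00000000.00000000
Count leading 1s
Prefix: /14


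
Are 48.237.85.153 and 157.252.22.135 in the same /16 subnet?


Mask: 255.255.0.0
48.237.85.153 AND mask = 48.237.0.0
157.252.22.135 AND mask = 157.252.0.0
No, different subnets (48.237.0.0 vs 157.252.0.0)


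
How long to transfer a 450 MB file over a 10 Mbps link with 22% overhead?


Effective throughput = 10 * (1 - 22/100) = 7.8 Mbps
File size in Mb = 450 * 8 = 3600 Mb
Time = 3600 / 7.8
Time = 461.5385 seconds


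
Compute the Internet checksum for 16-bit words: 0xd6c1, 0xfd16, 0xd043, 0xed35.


Sum all words (with carry folding):
+ 0xd6c1 = 0xd6c1
+ 0xfd16 = 0xd3d8
+ 0xd043 = 0xa41c
+ 0xed35 = 0x9152
One's complement: ~0x9152
Checksum = 0x6ead


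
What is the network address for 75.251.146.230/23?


IP:   01001011.11111011.10010010.11100110
Mask: 11111111.11111111.11111110.00000000
AND operation:
Net:  01001011.11111011.10010010.00000000
Network: 75.251.146.0/23


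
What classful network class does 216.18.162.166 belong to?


First octet: 216
Binary: 11011000
110xxxxx -> Class C (192-223)
Class C, default mask 255.255.255.0 (/24)


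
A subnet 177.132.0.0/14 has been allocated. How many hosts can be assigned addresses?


Host bits = 32 - 14 = 18
Total addresses = 2^18 = 262144
Usable = total - 2 (network and broadcast)
Usable hosts: 262142


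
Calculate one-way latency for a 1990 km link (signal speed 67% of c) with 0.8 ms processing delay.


Speed = 0.67 * 3e5 km/s = 201000 km/s
Propagation delay = 1990 / 201000 = 0.0099 s = 9.9005 ms
Processing delay = 0.8 ms
Total one-way latency = 10.7005 ms


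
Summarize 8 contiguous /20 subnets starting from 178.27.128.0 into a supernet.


Original prefix: /20
Number of subnets: 8 = 2^3
New prefix = 20 - 3 = 17
Supernet: 178.27.128.0/17


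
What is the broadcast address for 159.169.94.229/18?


Network: 159.169.64.0/18
Host bits = 14
Set all host bits to 1:
Broadcast: 159.169.127.255


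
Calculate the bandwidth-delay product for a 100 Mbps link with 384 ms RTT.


BDP = bandwidth * RTT
= 100 Mbps * 384 ms
= 100 * 1e6 * 384 / 1000 bits
= 38400000 bits
= 4800000 bytes
= 4687.5 KB
BDP = 38400000 bits (4800000 bytes)


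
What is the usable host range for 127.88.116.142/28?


Network: 127.88.116.128
Broadcast: 127.88.116.143
First usable = network + 1
Last usable = broadcast - 1
Range: 127.88.116.129 to 127.88.116.142


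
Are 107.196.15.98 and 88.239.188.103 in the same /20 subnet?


Mask: 255.255.240.0
107.196.15.98 AND mask = 107.196.0.0
88.239.188.103 AND mask = 88.239.176.0
No, different subnets (107.196.0.0 vs 88.239.176.0)


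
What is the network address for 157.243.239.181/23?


IP:   10011101.11110011.11101111.10110101
Mask: 11111111.11111111.11111110.00000000
AND operation:
Net:  10011101.11110011.11101110.00000000
Network: 157.243.238.0/23


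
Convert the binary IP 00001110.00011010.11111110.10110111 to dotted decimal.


00001110 = 14
00011010 = 26
11111110 = 254
10110111 = 183
IP: 14.26.254.183


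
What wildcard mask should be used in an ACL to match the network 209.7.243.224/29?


Subnet mask: 255.255.255.248
Wildcard = 255.255.255.255 - subnet mask
255 - 255 = 0
255 - 255 = 0
255 - 255 = 0
255 - 248 = 7
Wildcard: 0.0.0.7


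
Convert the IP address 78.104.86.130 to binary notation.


78 = 01001110
104 = 01101000
86 = 01010110
130 = 10000010
Binary: 01001110.01101000.01010110.10000010


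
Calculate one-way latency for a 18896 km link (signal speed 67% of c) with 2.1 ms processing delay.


Speed = 0.67 * 3e5 km/s = 201000 km/s
Propagation delay = 18896 / 201000 = 0.094 s = 94.01 ms
Processing delay = 2.1 ms
Total one-way latency = 96.11 ms


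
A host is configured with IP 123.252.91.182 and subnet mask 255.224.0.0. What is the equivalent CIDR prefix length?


Binary: 11111111.11100000.00000000.00000000
Count leading 1s
Prefix: /11


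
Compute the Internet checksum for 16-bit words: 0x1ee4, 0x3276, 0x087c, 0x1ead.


Sum all words (with carry folding):
+ 0x1ee4 = 0x1ee4
+ 0x3276 = 0x515a
+ 0x087c = 0x59d6
+ 0x1ead = 0x7883
One's complement: ~0x7883
Checksum = 0x877c


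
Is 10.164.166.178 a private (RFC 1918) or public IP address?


RFC 1918 private ranges:
  10.0.0.0/8 (10.0.0.0 - 10.255.255.255)
  172.16.0.0/12 (172.16.0.0 - 172.31.255.255)
  192.168.0.0/16 (192.168.0.0 - 192.168.255.255)
Private (in 10.0.0.0/8)


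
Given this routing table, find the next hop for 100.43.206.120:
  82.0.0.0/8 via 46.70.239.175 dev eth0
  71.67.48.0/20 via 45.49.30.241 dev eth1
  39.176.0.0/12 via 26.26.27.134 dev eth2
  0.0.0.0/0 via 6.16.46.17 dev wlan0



Longest prefix match for 100.43.206.120:
  /8 82.0.0.0: no
  /20 71.67.48.0: no
  /12 39.176.0.0: no
  /0 0.0.0.0: MATCH
Selected: next-hop 6.16.46.17 via wlan0 (matched /0)


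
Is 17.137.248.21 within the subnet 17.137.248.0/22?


Subnet network: 17.137.248.0
Test IP AND mask: 17.137.248.0
Yes, 17.137.248.21 is in 17.137.248.0/22


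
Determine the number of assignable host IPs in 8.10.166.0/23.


Host bits = 32 - 23 = 9
Total addresses = 2^9 = 512
Usable = total - 2 (network and broadcast)
Usable hosts: 510


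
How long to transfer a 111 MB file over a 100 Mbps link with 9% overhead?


Effective throughput = 100 * (1 - 9/100) = 91 Mbps
File size in Mb = 111 * 8 = 888 Mb
Time = 888 / 91
Time = 9.7582 seconds


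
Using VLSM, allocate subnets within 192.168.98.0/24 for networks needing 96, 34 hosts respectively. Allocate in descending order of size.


96 hosts -> /25 (126 usable): 192.168.98.0/25
34 hosts -> /26 (62 usable): 192.168.98.128/26
Allocation: 192.168.98.0/25 (96 hosts, 126 usable); 192.168.98.128/26 (34 hosts, 62 usable)


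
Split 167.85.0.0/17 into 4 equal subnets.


New prefix = 17 + 2 = 19
Each subnet has 8192 addresses
  167.85.0.0/19
  167.85.32.0/19
  167.85.64.0/19
  167.85.96.0/19
Subnets: 167.85.0.0/19, 167.85.32.0/19, 167.85.64.0/19, 167.85.96.0/19


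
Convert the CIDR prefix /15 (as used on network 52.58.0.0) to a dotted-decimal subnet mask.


/15 means 15 network bits, 17 host bits
Binary: 11111111111111100000000000000000
Mask: 255.254.0.0


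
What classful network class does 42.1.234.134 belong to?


First octet: 42
Binary: 00101010
0xxxxxxx -> Class A (1-126)
Class A, default mask 255.0.0.0 (/8)


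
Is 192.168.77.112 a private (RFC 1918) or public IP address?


RFC 1918 private ranges:
  10.0.0.0/8 (10.0.0.0 - 10.255.255.255)
  172.16.0.0/12 (172.16.0.0 - 172.31.255.255)
  192.168.0.0/16 (192.168.0.0 - 192.168.255.255)
Private (in 192.168.0.0/16)


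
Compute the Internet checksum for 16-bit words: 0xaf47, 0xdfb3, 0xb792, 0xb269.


Sum all words (with carry folding):
+ 0xaf47 = 0xaf47
+ 0xdfb3 = 0x8efb
+ 0xb792 = 0x468e
+ 0xb269 = 0xf8f7
One's complement: ~0xf8f7
Checksum = 0x0708


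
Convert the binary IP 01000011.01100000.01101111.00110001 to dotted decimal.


01000011 = 67
01100000 = 96
01101111 = 111
00110001 = 49
IP: 67.96.111.49


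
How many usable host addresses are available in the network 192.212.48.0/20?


Host bits = 32 - 20 = 12
Total addresses = 2^12 = 4096
Usable = total - 2 (network and broadcast)
Usable hosts: 4094


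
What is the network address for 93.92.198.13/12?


IP:   01011101.01011100.11000110.00001101
Mask: 11111111.11110000.00000000.00000000
AND operation:
Net:  01011101.01010000.00000000.00000000
Network: 93.80.0.0/12


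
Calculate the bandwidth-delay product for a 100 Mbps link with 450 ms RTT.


BDP = bandwidth * RTT
= 100 Mbps * 450 ms
= 100 * 1e6 * 450 / 1000 bits
= 45000000 bits
= 5625000 bytes
= 5493.1641 KB
BDP = 45000000 bits (5625000 bytes)


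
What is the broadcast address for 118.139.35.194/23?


Network: 118.139.34.0/23
Host bits = 9
Set all host bits to 1:
Broadcast: 118.139.35.255


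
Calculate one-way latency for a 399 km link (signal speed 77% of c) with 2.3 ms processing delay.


Speed = 0.77 * 3e5 km/s = 231000 km/s
Propagation delay = 399 / 231000 = 0.0017 s = 1.7273 ms
Processing delay = 2.3 ms
Total one-way latency = 4.0273 ms


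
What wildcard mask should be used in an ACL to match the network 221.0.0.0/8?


Subnet mask: 255.0.0.0
Wildcard = 255.255.255.255 - subnet mask
255 - 255 = 0
255 - 0 = 255
255 - 0 = 255
255 - 0 = 255
Wildcard: 0.255.255.255


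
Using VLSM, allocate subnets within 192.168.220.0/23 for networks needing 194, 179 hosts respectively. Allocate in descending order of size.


194 hosts -> /24 (254 usable): 192.168.220.0/24
179 hosts -> /24 (254 usable): 192.168.221.0/24
Allocation: 192.168.220.0/24 (194 hosts, 254 usable); 192.168.221.0/24 (179 hosts, 254 usable)


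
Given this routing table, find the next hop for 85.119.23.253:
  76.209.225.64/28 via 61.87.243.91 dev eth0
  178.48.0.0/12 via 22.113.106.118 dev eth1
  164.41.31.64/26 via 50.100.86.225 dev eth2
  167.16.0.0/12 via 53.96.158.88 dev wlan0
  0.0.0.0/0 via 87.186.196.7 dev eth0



Longest prefix match for 85.119.23.253:
  /28 76.209.225.64: no
  /12 178.48.0.0: no
  /26 164.41.31.64: no
  /12 167.16.0.0: no
  /0 0.0.0.0: MATCH
Selected: next-hop 87.186.196.7 via eth0 (matched /0)


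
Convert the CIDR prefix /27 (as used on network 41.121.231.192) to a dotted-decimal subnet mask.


/27 means 27 network bits, 5 host bits
Binary: 11111111111111111111111111100000
Mask: 255.255.255.224


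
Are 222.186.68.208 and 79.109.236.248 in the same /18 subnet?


Mask: 255.255.192.0
222.186.68.208 AND mask = 222.186.64.0
79.109.236.248 AND mask = 79.109.192.0
No, different subnets (222.186.64.0 vs 79.109.192.0)


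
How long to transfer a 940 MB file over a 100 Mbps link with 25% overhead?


Effective throughput = 100 * (1 - 25/100) = 75 Mbps
File size in Mb = 940 * 8 = 7520 Mb
Time = 7520 / 75
Time = 100.2667 seconds


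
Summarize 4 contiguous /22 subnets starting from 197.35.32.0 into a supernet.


Original prefix: /22
Number of subnets: 4 = 2^2
New prefix = 22 - 2 = 20
Supernet: 197.35.32.0/20


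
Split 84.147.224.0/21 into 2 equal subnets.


New prefix = 21 + 1 = 22
Each subnet has 1024 addresses
  84.147.224.0/22
  84.147.228.0/22
Subnets: 84.147.224.0/22, 84.147.228.0/22


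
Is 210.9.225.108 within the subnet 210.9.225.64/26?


Subnet network: 210.9.225.64
Test IP AND mask: 210.9.225.64
Yes, 210.9.225.108 is in 210.9.225.64/26


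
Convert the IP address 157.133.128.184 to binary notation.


157 = 10011101
133 = 10000101
128 = 10000000
184 = 10111000
Binary: 10011101.10000101.10000000.10111000


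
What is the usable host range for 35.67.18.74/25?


Network: 35.67.18.0
Broadcast: 35.67.18.127
First usable = network + 1
Last usable = broadcast - 1
Range: 35.67.18.1 to 35.67.18.126


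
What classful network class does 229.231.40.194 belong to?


First octet: 229
Binary: 11100101
1110xxxx -> Class D (224-239)
Class D (multicast), default mask N/A


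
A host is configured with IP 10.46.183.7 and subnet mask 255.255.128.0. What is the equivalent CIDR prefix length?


Binary: 11111111.11111111.10000000.00000000
Count leading 1s
Prefix: /17


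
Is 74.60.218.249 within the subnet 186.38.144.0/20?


Subnet network: 186.38.144.0
Test IP AND mask: 74.60.208.0
No, 74.60.218.249 is not in 186.38.144.0/20


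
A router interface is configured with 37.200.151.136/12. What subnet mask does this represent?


/12 means 12 network bits, 20 host bits
Binary: 11111111111100000000000000000000
Mask: 255.240.0.0


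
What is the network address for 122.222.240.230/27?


IP:   01111010.11011110.11110000.11100110
Mask: 11111111.11111111.11111111.11100000
AND operation:
Net:  01111010.11011110.11110000.11100000
Network: 122.222.240.224/27


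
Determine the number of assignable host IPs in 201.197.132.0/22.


Host bits = 32 - 22 = 10
Total addresses = 2^10 = 1024
Usable = total - 2 (network and broadcast)
Usable hosts: 1022


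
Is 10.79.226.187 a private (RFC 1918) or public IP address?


RFC 1918 private ranges:
  10.0.0.0/8 (10.0.0.0 - 10.255.255.255)
  172.16.0.0/12 (172.16.0.0 - 172.31.255.255)
  192.168.0.0/16 (192.168.0.0 - 192.168.255.255)
Private (in 10.0.0.0/8)


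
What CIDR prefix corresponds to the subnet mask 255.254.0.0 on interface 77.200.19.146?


Binary: 11111111.11111110.00000000.00000000
Count leading 1s
Prefix: /15


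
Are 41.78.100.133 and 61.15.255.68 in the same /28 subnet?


Mask: 255.255.255.240
41.78.100.133 AND mask = 41.78.100.128
61.15.255.68 AND mask = 61.15.255.64
No, different subnets (41.78.100.128 vs 61.15.255.64)


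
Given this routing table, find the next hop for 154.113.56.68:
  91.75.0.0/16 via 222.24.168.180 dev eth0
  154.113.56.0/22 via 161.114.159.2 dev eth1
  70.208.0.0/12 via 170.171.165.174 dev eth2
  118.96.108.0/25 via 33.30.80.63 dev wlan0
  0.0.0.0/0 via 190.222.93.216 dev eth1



Longest prefix match for 154.113.56.68:
  /16 91.75.0.0: no
  /22 154.113.56.0: MATCH
  /12 70.208.0.0: no
  /25 118.96.108.0: no
  /0 0.0.0.0: MATCH
Selected: next-hop 161.114.159.2 via eth1 (matched /22)


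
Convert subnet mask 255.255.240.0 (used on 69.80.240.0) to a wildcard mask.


Subnet mask: 255.255.240.0
Wildcard = 255.255.255.255 - subnet mask
255 - 255 = 0
255 - 255 = 0
255 - 240 = 15
255 - 0 = 255
Wildcard: 0.0.15.255


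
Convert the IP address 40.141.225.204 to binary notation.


40 = 00101000
141 = 10001101
225 = 11100001
204 = 11001100
Binary: 00101000.10001101.11100001.11001100


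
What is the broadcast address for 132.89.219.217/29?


Network: 132.89.219.216/29
Host bits = 3
Set all host bits to 1:
Broadcast: 132.89.219.223


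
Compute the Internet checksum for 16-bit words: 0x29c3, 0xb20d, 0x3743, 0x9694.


Sum all words (with carry folding):
+ 0x29c3 = 0x29c3
+ 0xb20d = 0xdbd0
+ 0x3743 = 0x1314
+ 0x9694 = 0xa9a8
One's complement: ~0xa9a8
Checksum = 0x5657


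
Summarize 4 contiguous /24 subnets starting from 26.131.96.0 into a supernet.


Original prefix: /24
Number of subnets: 4 = 2^2
New prefix = 24 - 2 = 22
Supernet: 26.131.96.0/22


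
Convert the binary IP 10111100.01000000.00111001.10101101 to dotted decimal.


10111100 = 188
01000000 = 64
00111001 = 57
10101101 = 173
IP: 188.64.57.173


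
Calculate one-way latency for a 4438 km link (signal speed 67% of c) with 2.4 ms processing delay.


Speed = 0.67 * 3e5 km/s = 201000 km/s
Propagation delay = 4438 / 201000 = 0.0221 s = 22.0796 ms
Processing delay = 2.4 ms
Total one-way latency = 24.4796 ms


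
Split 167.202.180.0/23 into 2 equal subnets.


New prefix = 23 + 1 = 24
Each subnet has 256 addresses
  167.202.180.0/24
  167.202.181.0/24
Subnets: 167.202.180.0/24, 167.202.181.0/24


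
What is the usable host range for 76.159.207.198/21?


Network: 76.159.200.0
Broadcast: 76.159.207.255
First usable = network + 1
Last usable = broadcast - 1
Range: 76.159.200.1 to 76.159.207.254


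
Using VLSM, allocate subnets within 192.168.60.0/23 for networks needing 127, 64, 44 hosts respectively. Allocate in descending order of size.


127 hosts -> /24 (254 usable): 192.168.60.0/24
64 hosts -> /25 (126 usable): 192.168.61.0/25
44 hosts -> /26 (62 usable): 192.168.61.128/26
Allocation: 192.168.60.0/24 (127 hosts, 254 usable); 192.168.61.0/25 (64 hosts, 126 usable); 192.168.61.128/26 (44 hosts, 62 usable)


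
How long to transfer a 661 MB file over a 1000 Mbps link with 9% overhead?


Effective throughput = 1000 * (1 - 9/100) = 910 Mbps
File size in Mb = 661 * 8 = 5288 Mb
Time = 5288 / 910
Time = 5.811 seconds


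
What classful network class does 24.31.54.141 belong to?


First octet: 24
Binary: 00011000
0xxxxxxx -> Class A (1-126)
Class A, default mask 255.0.0.0 (/8)


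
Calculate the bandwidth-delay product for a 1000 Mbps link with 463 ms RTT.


BDP = bandwidth * RTT
= 1000 Mbps * 463 ms
= 1000 * 1e6 * 463 / 1000 bits
= 463000000 bits
= 57875000 bytes
= 56518.5547 KB
BDP = 463000000 bits (57875000 bytes)


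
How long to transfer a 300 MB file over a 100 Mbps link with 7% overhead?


Effective throughput = 100 * (1 - 7/100) = 93 Mbps
File size in Mb = 300 * 8 = 2400 Mb
Time = 2400 / 93
Time = 25.8065 seconds


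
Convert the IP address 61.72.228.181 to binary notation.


61 = 00111101
72 = 01001000
228 = 11100100
181 = 10110101
Binary: 00111101.01001000.11100100.10110101


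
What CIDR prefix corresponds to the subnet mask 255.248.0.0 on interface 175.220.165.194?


Binary: 11111111.11111000.00000000.00000000
Count leading 1s
Prefix: /13


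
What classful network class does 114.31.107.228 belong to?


First octet: 114
Binary: 01110010
0xxxxxxx -> Class A (1-126)
Class A, default mask 255.0.0.0 (/8)


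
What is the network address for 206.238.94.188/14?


IP:   11001110.11101110.01011110.10111100
Mask: 11111111.11111100.00000000.00000000
AND operation:
Net:  11001110.11101100.00000000.00000000
Network: 206.236.0.0/14


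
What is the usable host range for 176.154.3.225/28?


Network: 176.154.3.224
Broadcast: 176.154.3.239
First usable = network + 1
Last usable = broadcast - 1
Range: 176.154.3.225 to 176.154.3.238


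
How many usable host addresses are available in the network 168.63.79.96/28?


Host bits = 32 - 28 = 4
Total addresses = 2^4 = 16
Usable = total - 2 (network and broadcast)
Usable hosts: 14


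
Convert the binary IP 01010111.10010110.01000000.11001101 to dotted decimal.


01010111 = 87
10010110 = 150
01000000 = 64
11001101 = 205
IP: 87.150.64.205


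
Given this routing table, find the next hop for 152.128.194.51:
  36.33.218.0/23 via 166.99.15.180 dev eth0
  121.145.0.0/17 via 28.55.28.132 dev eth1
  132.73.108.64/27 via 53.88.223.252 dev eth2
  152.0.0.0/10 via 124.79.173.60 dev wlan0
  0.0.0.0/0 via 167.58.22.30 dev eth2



Longest prefix match for 152.128.194.51:
  /23 36.33.218.0: no
  /17 121.145.0.0: no
  /27 132.73.108.64: no
  /10 152.0.0.0: no
  /0 0.0.0.0: MATCH
Selected: next-hop 167.58.22.30 via eth2 (matched /0)


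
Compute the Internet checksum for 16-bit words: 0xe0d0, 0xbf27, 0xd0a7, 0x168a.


Sum all words (with carry folding):
+ 0xe0d0 = 0xe0d0
+ 0xbf27 = 0x9ff8
+ 0xd0a7 = 0x70a0
+ 0x168a = 0x872a
One's complement: ~0x872a
Checksum = 0x78d5


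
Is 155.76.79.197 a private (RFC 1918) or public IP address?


RFC 1918 private ranges:
  10.0.0.0/8 (10.0.0.0 - 10.255.255.255)
  172.16.0.0/12 (172.16.0.0 - 172.31.255.255)
  192.168.0.0/16 (192.168.0.0 - 192.168.255.255)
Public (not in any RFC 1918 range)


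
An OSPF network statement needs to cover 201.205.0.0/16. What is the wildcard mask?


Subnet mask: 255.255.0.0
Wildcard = 255.255.255.255 - subnet mask
255 - 255 = 0
255 - 255 = 0
255 - 0 = 255
255 - 0 = 255
Wildcard: 0.0.255.255


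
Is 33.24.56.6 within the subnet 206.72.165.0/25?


Subnet network: 206.72.165.0
Test IP AND mask: 33.24.56.0
No, 33.24.56.6 is not in 206.72.165.0/25


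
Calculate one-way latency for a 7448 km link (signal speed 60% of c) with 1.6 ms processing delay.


Speed = 0.6 * 3e5 km/s = 180000 km/s
Propagation delay = 7448 / 180000 = 0.0414 s = 41.3778 ms
Processing delay = 1.6 ms
Total one-way latency = 42.9778 ms


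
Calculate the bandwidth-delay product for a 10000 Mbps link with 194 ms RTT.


BDP = bandwidth * RTT
= 10000 Mbps * 194 ms
= 10000 * 1e6 * 194 / 1000 bits
= 1940000000 bits
= 242500000 bytes
= 236816.4062 KB
BDP = 1940000000 bits (242500000 bytes)


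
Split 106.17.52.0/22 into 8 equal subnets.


New prefix = 22 + 3 = 25
Each subnet has 128 addresses
  106.17.52.0/25
  106.17.52.128/25
  106.17.53.0/25
  106.17.53.128/25
  106.17.54.0/25
  106.17.54.128/25
  106.17.55.0/25
  106.17.55.128/25
Subnets: 106.17.52.0/25, 106.17.52.128/25, 106.17.53.0/25, 106.17.53.128/25, 106.17.54.0/25, 106.17.54.128/25, 106.17.55.0/25, 106.17.55.128/25


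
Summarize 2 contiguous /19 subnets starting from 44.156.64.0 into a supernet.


Original prefix: /19
Number of subnets: 2 = 2^1
New prefix = 19 - 1 = 18
Supernet: 44.156.64.0/18


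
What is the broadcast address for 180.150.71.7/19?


Network: 180.150.64.0/19
Host bits = 13
Set all host bits to 1:
Broadcast: 180.150.95.255


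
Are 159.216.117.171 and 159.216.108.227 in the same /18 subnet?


Mask: 255.255.192.0
159.216.117.171 AND mask = 159.216.64.0
159.216.108.227 AND mask = 159.216.64.0
Yes, same subnet (159.216.64.0)


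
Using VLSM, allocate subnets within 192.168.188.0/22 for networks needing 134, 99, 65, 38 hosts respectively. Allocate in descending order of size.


134 hosts -> /24 (254 usable): 192.168.188.0/24
99 hosts -> /25 (126 usable): 192.168.189.0/25
65 hosts -> /25 (126 usable): 192.168.189.128/25
38 hosts -> /26 (62 usable): 192.168.190.0/26
Allocation: 192.168.188.0/24 (134 hosts, 254 usable); 192.168.189.0/25 (99 hosts, 126 usable); 192.168.189.128/25 (65 hosts, 126 usable); 192.168.190.0/26 (38 hosts, 62 usable)


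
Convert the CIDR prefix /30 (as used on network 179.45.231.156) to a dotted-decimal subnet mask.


/30 means 30 network bits, 2 host bits
Binary: 11111111111111111111111111111100
Mask: 255.255.255.252


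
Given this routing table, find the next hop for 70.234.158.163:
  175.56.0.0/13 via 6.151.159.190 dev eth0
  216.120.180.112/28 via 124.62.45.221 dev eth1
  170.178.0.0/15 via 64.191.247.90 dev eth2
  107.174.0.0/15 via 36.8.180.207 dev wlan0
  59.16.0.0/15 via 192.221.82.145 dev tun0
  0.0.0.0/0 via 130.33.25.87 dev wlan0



Longest prefix match for 70.234.158.163:
  /13 175.56.0.0: no
  /28 216.120.180.112: no
  /15 170.178.0.0: no
  /15 107.174.0.0: no
  /15 59.16.0.0: no
  /0 0.0.0.0: MATCH
Selected: next-hop 130.33.25.87 via wlan0 (matched /0)


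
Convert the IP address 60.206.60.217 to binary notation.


60 = 00111100
206 = 11001110
60 = 00111100
217 = 11011001
Binary: 00111100.11001110.00111100.11011001


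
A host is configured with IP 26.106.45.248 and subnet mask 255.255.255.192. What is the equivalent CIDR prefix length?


Binary: 11111111.11111111.11111111.11000000
Count leading 1s
Prefix: /26


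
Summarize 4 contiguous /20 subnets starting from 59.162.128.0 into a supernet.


Original prefix: /20
Number of subnets: 4 = 2^2
New prefix = 20 - 2 = 18
Supernet: 59.162.128.0/18


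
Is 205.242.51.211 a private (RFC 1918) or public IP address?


RFC 1918 private ranges:
  10.0.0.0/8 (10.0.0.0 - 10.255.255.255)
  172.16.0.0/12 (172.16.0.0 - 172.31.255.255)
  192.168.0.0/16 (192.168.0.0 - 192.168.255.255)
Public (not in any RFC 1918 range)


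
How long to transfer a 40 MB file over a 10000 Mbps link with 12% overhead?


Effective throughput = 10000 * (1 - 12/100) = 8800 Mbps
File size in Mb = 40 * 8 = 320 Mb
Time = 320 / 8800
Time = 0.0364 seconds


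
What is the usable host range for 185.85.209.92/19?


Network: 185.85.192.0
Broadcast: 185.85.223.255
First usable = network + 1
Last usable = broadcast - 1
Range: 185.85.192.1 to 185.85.223.254


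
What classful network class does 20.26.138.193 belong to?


First octet: 20
Binary: 00010100
0xxxxxxx -> Class A (1-126)
Class A, default mask 255.0.0.0 (/8)


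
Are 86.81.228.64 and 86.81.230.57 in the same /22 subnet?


Mask: 255.255.252.0
86.81.228.64 AND mask = 86.81.228.0
86.81.230.57 AND mask = 86.81.228.0
Yes, same subnet (86.81.228.0)


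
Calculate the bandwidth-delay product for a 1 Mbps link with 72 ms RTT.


BDP = bandwidth * RTT
= 1 Mbps * 72 ms
= 1 * 1e6 * 72 / 1000 bits
= 72000 bits
= 9000 bytes
= 8.7891 KB
BDP = 72000 bits (9000 bytes)


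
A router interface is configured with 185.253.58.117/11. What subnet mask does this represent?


/11 means 11 network bits, 21 host bits
Binary: 11111111111000000000000000000000
Mask: 255.224.0.0


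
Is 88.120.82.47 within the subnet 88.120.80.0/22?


Subnet network: 88.120.80.0
Test IP AND mask: 88.120.80.0
Yes, 88.120.82.47 is in 88.120.80.0/22


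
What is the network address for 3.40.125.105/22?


IP:   00000011.00101000.01111101.01101001
Mask: 11111111.11111111.11111100.00000000
AND operation:
Net:  00000011.00101000.01111100.00000000
Network: 3.40.124.0/22


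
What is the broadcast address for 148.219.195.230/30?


Network: 148.219.195.228/30
Host bits = 2
Set all host bits to 1:
Broadcast: 148.219.195.231


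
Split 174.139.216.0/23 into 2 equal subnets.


New prefix = 23 + 1 = 24
Each subnet has 256 addresses
  174.139.216.0/24
  174.139.217.0/24
Subnets: 174.139.216.0/24, 174.139.217.0/24


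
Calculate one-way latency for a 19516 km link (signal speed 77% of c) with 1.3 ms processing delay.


Speed = 0.77 * 3e5 km/s = 231000 km/s
Propagation delay = 19516 / 231000 = 0.0845 s = 84.4848 ms
Processing delay = 1.3 ms
Total one-way latency = 85.7848 ms


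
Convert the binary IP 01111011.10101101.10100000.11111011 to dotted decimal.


01111011 = 123
10101101 = 173
10100000 = 160
11111011 = 251
IP: 123.173.160.251


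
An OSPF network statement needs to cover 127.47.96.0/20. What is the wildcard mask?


Subnet mask: 255.255.240.0
Wildcard = 255.255.255.255 - subnet mask
255 - 255 = 0
255 - 255 = 0
255 - 240 = 15
255 - 0 = 255
Wildcard: 0.0.15.255


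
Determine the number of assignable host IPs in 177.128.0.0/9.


Host bits = 32 - 9 = 23
Total addresses = 2^23 = 8388608
Usable = total - 2 (network and broadcast)
Usable hosts: 8388606


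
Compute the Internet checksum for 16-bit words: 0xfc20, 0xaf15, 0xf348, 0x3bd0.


Sum all words (with carry folding):
+ 0xfc20 = 0xfc20
+ 0xaf15 = 0xab36
+ 0xf348 = 0x9e7f
+ 0x3bd0 = 0xda4f
One's complement: ~0xda4f
Checksum = 0x25b0


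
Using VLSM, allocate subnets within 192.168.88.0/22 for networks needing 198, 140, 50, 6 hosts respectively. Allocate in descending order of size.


198 hosts -> /24 (254 usable): 192.168.88.0/24
140 hosts -> /24 (254 usable): 192.168.89.0/24
50 hosts -> /26 (62 usable): 192.168.90.0/26
6 hosts -> /29 (6 usable): 192.168.90.64/29
Allocation: 192.168.88.0/24 (198 hosts, 254 usable); 192.168.89.0/24 (140 hosts, 254 usable); 192.168.90.0/26 (50 hosts, 62 usable); 192.168.90.64/29 (6 hosts, 6 usable)


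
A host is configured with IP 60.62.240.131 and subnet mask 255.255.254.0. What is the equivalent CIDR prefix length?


Binary: 11111111.11111111.11111110.00000000
Count leading 1s
Prefix: /23


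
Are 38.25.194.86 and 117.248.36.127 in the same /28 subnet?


Mask: 255.255.255.240
38.25.194.86 AND mask = 38.25.194.80
117.248.36.127 AND mask = 117.248.36.112
No, different subnets (38.25.194.80 vs 117.248.36.112)


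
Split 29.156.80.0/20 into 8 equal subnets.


New prefix = 20 + 3 = 23
Each subnet has 512 addresses
  29.156.80.0/23
  29.156.82.0/23
  29.156.84.0/23
  29.156.86.0/23
  29.156.88.0/23
  29.156.90.0/23
  29.156.92.0/23
  29.156.94.0/23
Subnets: 29.156.80.0/23, 29.156.82.0/23, 29.156.84.0/23, 29.156.86.0/23, 29.156.88.0/23, 29.156.90.0/23, 29.156.92.0/23, 29.156.94.0/23


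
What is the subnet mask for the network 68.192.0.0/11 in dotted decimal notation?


/11 means 11 network bits, 21 host bits
Binary: 11111111111000000000000000000000
Mask: 255.224.0.0


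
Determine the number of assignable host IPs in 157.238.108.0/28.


Host bits = 32 - 28 = 4
Total addresses = 2^4 = 16
Usable = total - 2 (network and broadcast)
Usable hosts: 14


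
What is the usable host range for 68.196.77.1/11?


Network: 68.192.0.0
Broadcast: 68.223.255.255
First usable = network + 1
Last usable = broadcast - 1
Range: 68.192.0.1 to 68.223.255.254


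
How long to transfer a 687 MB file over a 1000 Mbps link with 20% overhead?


Effective throughput = 1000 * (1 - 20/100) = 800 Mbps
File size in Mb = 687 * 8 = 5496 Mb
Time = 5496 / 800
Time = 6.87 seconds


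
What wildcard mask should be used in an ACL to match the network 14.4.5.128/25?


Subnet mask: 255.255.255.128
Wildcard = 255.255.255.255 - subnet mask
255 - 255 = 0
255 - 255 = 0
255 - 255 = 0
255 - 128 = 127
Wildcard: 0.0.0.127


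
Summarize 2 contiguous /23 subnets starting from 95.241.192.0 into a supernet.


Original prefix: /23
Number of subnets: 2 = 2^1
New prefix = 23 - 1 = 22
Supernet: 95.241.192.0/22


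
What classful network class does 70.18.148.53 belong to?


First octet: 70
Binary: 01000110
0xxxxxxx -> Class A (1-126)
Class A, default mask 255.0.0.0 (/8)


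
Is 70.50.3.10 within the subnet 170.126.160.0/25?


Subnet network: 170.126.160.0
Test IP AND mask: 70.50.3.0
No, 70.50.3.10 is not in 170.126.160.0/25


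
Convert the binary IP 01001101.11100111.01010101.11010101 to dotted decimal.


01001101 = 77
11100111 = 231
01010101 = 85
11010101 = 213
IP: 77.231.85.213


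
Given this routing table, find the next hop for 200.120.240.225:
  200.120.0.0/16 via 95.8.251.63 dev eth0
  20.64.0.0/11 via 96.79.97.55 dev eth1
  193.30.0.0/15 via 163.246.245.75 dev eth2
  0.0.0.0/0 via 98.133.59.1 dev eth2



Longest prefix match for 200.120.240.225:
  /16 200.120.0.0: MATCH
  /11 20.64.0.0: no
  /15 193.30.0.0: no
  /0 0.0.0.0: MATCH
Selected: next-hop 95.8.251.63 via eth0 (matched /16)


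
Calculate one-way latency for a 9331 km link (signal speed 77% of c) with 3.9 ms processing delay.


Speed = 0.77 * 3e5 km/s = 231000 km/s
Propagation delay = 9331 / 231000 = 0.0404 s = 40.3939 ms
Processing delay = 3.9 ms
Total one-way latency = 44.2939 ms


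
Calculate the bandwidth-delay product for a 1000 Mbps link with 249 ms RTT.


BDP = bandwidth * RTT
= 1000 Mbps * 249 ms
= 1000 * 1e6 * 249 / 1000 bits
= 249000000 bits
= 31125000 bytes
= 30395.5078 KB
BDP = 249000000 bits (31125000 bytes)


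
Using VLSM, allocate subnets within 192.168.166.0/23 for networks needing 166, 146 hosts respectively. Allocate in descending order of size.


166 hosts -> /24 (254 usable): 192.168.166.0/24
146 hosts -> /24 (254 usable): 192.168.167.0/24
Allocation: 192.168.166.0/24 (166 hosts, 254 usable); 192.168.167.0/24 (146 hosts, 254 usable)


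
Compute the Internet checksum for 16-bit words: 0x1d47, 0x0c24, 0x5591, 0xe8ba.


Sum all words (with carry folding):
+ 0x1d47 = 0x1d47
+ 0x0c24 = 0x296b
+ 0x5591 = 0x7efc
+ 0xe8ba = 0x67b7
One's complement: ~0x67b7
Checksum = 0x9848


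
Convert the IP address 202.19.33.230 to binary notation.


202 = 11001010
19 = 00010011
33 = 00100001
230 = 11100110
Binary: 11001010.00010011.00100001.11100110


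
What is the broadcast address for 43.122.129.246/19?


Network: 43.122.128.0/19
Host bits = 13
Set all host bits to 1:
Broadcast: 43.122.159.255


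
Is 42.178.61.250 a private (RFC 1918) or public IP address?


RFC 1918 private ranges:
  10.0.0.0/8 (10.0.0.0 - 10.255.255.255)
  172.16.0.0/12 (172.16.0.0 - 172.31.255.255)
  192.168.0.0/16 (192.168.0.0 - 192.168.255.255)
Public (not in any RFC 1918 range)


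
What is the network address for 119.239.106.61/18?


IP:   01110111.11101111.01101010.00111101
Mask: 11111111.11111111.11000000.00000000
AND operation:
Net:  01110111.11101111.01000000.00000000
Network: 119.239.64.0/18


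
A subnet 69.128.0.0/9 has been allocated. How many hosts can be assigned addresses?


Host bits = 32 - 9 = 23
Total addresses = 2^23 = 8388608
Usable = total - 2 (network and broadcast)
Usable hosts: 8388606


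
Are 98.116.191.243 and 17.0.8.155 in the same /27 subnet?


Mask: 255.255.255.224
98.116.191.243 AND mask = 98.116.191.224
17.0.8.155 AND mask = 17.0.8.128
No, different subnets (98.116.191.224 vs 17.0.8.128)


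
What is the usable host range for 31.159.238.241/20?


Network: 31.159.224.0
Broadcast: 31.159.239.255
First usable = network + 1
Last usable = broadcast - 1
Range: 31.159.224.1 to 31.159.239.254


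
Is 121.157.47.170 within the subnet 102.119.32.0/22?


Subnet network: 102.119.32.0
Test IP AND mask: 121.157.44.0
No, 121.157.47.170 is not in 102.119.32.0/22


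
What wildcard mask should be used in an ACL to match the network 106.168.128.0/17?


Subnet mask: 255.255.128.0
Wildcard = 255.255.255.255 - subnet mask
255 - 255 = 0
255 - 255 = 0
255 - 128 = 127
255 - 0 = 255
Wildcard: 0.0.127.255


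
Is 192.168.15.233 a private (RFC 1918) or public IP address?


RFC 1918 private ranges:
  10.0.0.0/8 (10.0.0.0 - 10.255.255.255)
  172.16.0.0/12 (172.16.0.0 - 172.31.255.255)
  192.168.0.0/16 (192.168.0.0 - 192.168.255.255)
Private (in 192.168.0.0/16)


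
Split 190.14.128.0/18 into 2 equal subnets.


New prefix = 18 + 1 = 19
Each subnet has 8192 addresses
  190.14.128.0/19
  190.14.160.0/19
Subnets: 190.14.128.0/19, 190.14.160.0/19


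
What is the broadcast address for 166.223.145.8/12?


Network: 166.208.0.0/12
Host bits = 20
Set all host bits to 1:
Broadcast: 166.223.255.255


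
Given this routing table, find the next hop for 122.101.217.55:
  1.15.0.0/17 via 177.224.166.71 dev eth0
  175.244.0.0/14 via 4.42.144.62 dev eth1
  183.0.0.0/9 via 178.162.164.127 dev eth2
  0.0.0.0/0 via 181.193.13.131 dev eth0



Longest prefix match for 122.101.217.55:
  /17 1.15.0.0: no
  /14 175.244.0.0: no
  /9 183.0.0.0: no
  /0 0.0.0.0: MATCH
Selected: next-hop 181.193.13.131 via eth0 (matched /0)


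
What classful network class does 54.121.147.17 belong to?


First octet: 54
Binary: 00110110
0xxxxxxx -> Class A (1-126)
Class A, default mask 255.0.0.0 (/8)


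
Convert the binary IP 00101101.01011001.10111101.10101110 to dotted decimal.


00101101 = 45
01011001 = 89
10111101 = 189
10101110 = 174
IP: 45.89.189.174


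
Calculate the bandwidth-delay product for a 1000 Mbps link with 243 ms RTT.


BDP = bandwidth * RTT
= 1000 Mbps * 243 ms
= 1000 * 1e6 * 243 / 1000 bits
= 243000000 bits
= 30375000 bytes
= 29663.0859 KB
BDP = 243000000 bits (30375000 bytes)


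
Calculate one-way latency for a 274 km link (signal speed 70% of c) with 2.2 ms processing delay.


Speed = 0.7 * 3e5 km/s = 210000 km/s
Propagation delay = 274 / 210000 = 0.0013 s = 1.3048 ms
Processing delay = 2.2 ms
Total one-way latency = 3.5048 ms


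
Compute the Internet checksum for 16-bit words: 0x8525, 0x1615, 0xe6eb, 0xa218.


Sum all words (with carry folding):
+ 0x8525 = 0x8525
+ 0x1615 = 0x9b3a
+ 0xe6eb = 0x8226
+ 0xa218 = 0x243f
One's complement: ~0x243f
Checksum = 0xdbc0


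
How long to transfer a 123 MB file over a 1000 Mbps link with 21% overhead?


Effective throughput = 1000 * (1 - 21/100) = 790 Mbps
File size in Mb = 123 * 8 = 984 Mb
Time = 984 / 790
Time = 1.2456 seconds


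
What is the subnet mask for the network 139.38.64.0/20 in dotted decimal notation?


/20 means 20 network bits, 12 host bits
Binary: 11111111111111111111000000000000
Mask: 255.255.240.0


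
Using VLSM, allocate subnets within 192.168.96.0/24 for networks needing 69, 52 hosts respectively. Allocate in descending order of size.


69 hosts -> /25 (126 usable): 192.168.96.0/25
52 hosts -> /26 (62 usable): 192.168.96.128/26
Allocation: 192.168.96.0/25 (69 hosts, 126 usable); 192.168.96.128/26 (52 hosts, 62 usable)


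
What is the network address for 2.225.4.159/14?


IP:   00000010.11100001.00000100.10011111
Mask: 11111111.11111100.00000000.00000000
AND operation:
Net:  00000010.11100000.00000000.00000000
Network: 2.224.0.0/14


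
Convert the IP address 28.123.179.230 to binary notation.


28 = 00011100
123 = 01111011
179 = 10110011
230 = 11100110
Binary: 00011100.01111011.10110011.11100110


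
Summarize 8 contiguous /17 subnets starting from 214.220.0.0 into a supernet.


Original prefix: /17
Number of subnets: 8 = 2^3
New prefix = 17 - 3 = 14
Supernet: 214.220.0.0/14


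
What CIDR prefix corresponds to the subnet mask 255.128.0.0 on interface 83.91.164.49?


Binary: 11111111.10000000.00000000.00000000
Count leading 1s
Prefix: /9


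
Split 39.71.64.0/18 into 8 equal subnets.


New prefix = 18 + 3 = 21
Each subnet has 2048 addresses
  39.71.64.0/21
  39.71.72.0/21
  39.71.80.0/21
  39.71.88.0/21
  39.71.96.0/21
  39.71.104.0/21
  39.71.112.0/21
  39.71.120.0/21
Subnets: 39.71.64.0/21, 39.71.72.0/21, 39.71.80.0/21, 39.71.88.0/21, 39.71.96.0/21, 39.71.104.0/21, 39.71.112.0/21, 39.71.120.0/21


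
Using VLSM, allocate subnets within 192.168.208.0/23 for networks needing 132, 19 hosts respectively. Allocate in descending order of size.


132 hosts -> /24 (254 usable): 192.168.208.0/24
19 hosts -> /27 (30 usable): 192.168.209.0/27
Allocation: 192.168.208.0/24 (132 hosts, 254 usable); 192.168.209.0/27 (19 hosts, 30 usable)


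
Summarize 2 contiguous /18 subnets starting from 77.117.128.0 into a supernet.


Original prefix: /18
Number of subnets: 2 = 2^1
New prefix = 18 - 1 = 17
Supernet: 77.117.128.0/17


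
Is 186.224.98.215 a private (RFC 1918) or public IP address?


RFC 1918 private ranges:
  10.0.0.0/8 (10.0.0.0 - 10.255.255.255)
  172.16.0.0/12 (172.16.0.0 - 172.31.255.255)
  192.168.0.0/16 (192.168.0.0 - 192.168.255.255)
Public (not in any RFC 1918 range)


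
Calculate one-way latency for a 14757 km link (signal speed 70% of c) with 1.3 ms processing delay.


Speed = 0.7 * 3e5 km/s = 210000 km/s
Propagation delay = 14757 / 210000 = 0.0703 s = 70.2714 ms
Processing delay = 1.3 ms
Total one-way latency = 71.5714 ms


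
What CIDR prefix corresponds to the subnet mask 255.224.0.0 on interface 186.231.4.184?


Binary: 11111111.11100000.00000000.00000000
Count leading 1s
Prefix: /11


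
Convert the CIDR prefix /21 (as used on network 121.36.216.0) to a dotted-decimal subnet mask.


/21 means 21 network bits, 11 host bits
Binary: 11111111111111111111100000000000
Mask: 255.255.248.0


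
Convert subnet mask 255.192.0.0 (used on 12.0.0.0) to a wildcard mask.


Subnet mask: 255.192.0.0
Wildcard = 255.255.255.255 - subnet mask
255 - 255 = 0
255 - 192 = 63
255 - 0 = 255
255 - 0 = 255
Wildcard: 0.63.255.255


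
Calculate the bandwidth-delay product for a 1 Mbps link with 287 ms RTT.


BDP = bandwidth * RTT
= 1 Mbps * 287 ms
= 1 * 1e6 * 287 / 1000 bits
= 287000 bits
= 35875 bytes
= 35.0342 KB
BDP = 287000 bits (35875 bytes)


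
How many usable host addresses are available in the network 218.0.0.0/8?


Host bits = 32 - 8 = 24
Total addresses = 2^24 = 16777216
Usable = total - 2 (network and broadcast)
Usable hosts: 16777214


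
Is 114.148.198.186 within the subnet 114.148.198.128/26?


Subnet network: 114.148.198.128
Test IP AND mask: 114.148.198.128
Yes, 114.148.198.186 is in 114.148.198.128/26


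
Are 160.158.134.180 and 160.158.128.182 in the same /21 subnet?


Mask: 255.255.248.0
160.158.134.180 AND mask = 160.158.128.0
160.158.128.182 AND mask = 160.158.128.0
Yes, same subnet (160.158.128.0)


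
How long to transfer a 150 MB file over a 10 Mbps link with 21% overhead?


Effective throughput = 10 * (1 - 21/100) = 7.9 Mbps
File size in Mb = 150 * 8 = 1200 Mb
Time = 1200 / 7.9
Time = 151.8987 seconds


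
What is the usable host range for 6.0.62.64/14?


Network: 6.0.0.0
Broadcast: 6.3.255.255
First usable = network + 1
Last usable = broadcast - 1
Range: 6.0.0.1 to 6.3.255.254
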